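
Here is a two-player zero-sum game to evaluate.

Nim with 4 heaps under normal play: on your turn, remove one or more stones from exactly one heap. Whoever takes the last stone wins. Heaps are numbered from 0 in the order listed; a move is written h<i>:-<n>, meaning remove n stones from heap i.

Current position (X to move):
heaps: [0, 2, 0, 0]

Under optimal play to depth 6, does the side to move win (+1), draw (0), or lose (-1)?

value((0,2,0,0), X) = +1

ply 1, X at (0,2,0,0) | h1:-1=-1→(0,1,0,0); h1:-2=+1→(0,0,0,0)*
ply 2: (0,0,0,0) is terminal -1 (O); from (0,2,0,0) depth 6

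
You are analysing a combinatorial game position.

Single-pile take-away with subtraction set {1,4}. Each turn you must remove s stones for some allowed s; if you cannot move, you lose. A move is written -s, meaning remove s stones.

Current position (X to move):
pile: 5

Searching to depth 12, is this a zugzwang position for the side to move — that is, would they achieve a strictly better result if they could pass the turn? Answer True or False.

[5] X move#1: -1:-1/4*, -4:-1/1
[4] O move#2: -1:-1/3, -4:+1/0*
[0] end (terminal -1, X#3); searched 5 to 12
pass branch (O moves first from the same position):
  | [5] O move#1: -1:-1/4*, -4:-1/1
  | [4] X move#2: -1:-1/3, -4:+1/0*
  | [0] end (terminal -1, O#3); searched 5 to 12
X moving scores -1; X passing scores +1

zugzwang(5, X) = True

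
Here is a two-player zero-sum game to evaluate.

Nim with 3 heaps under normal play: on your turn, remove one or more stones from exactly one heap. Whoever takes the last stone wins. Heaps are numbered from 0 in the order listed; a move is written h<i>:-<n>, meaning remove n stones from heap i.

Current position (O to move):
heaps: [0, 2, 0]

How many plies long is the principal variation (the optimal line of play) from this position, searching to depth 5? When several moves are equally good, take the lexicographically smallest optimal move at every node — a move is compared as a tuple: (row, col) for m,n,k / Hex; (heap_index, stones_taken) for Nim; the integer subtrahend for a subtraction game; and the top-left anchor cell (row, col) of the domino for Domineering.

p1 O@[(0,2,0)]: h1:-1[(0,1,0)]-1 h1:-2[(0,0,0)]+1*
p2 X@[(0,0,0)] terminal -1; root [(0,2,0)] d5

PV length from [(0,2,0)]: 1 ply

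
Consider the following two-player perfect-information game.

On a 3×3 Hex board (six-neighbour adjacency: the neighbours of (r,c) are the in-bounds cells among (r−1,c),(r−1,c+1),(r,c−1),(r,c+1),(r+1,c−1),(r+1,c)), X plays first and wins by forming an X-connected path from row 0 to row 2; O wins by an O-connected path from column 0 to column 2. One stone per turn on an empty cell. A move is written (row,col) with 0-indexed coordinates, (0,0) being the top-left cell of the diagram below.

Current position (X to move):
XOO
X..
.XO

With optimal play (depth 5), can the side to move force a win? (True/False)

ply 1, X at XOO/X../.XO | (1,1)=+1→XOO/XX./.XO*; (1,2)=+1→XOO/X.X/.XO; (2,0)=+1→XOO/X../XXO
ply 2: XOO/XX./.XO is terminal -1 (O); from XOO/X../.XO depth 5

X winning at [XOO/X../.XO]: True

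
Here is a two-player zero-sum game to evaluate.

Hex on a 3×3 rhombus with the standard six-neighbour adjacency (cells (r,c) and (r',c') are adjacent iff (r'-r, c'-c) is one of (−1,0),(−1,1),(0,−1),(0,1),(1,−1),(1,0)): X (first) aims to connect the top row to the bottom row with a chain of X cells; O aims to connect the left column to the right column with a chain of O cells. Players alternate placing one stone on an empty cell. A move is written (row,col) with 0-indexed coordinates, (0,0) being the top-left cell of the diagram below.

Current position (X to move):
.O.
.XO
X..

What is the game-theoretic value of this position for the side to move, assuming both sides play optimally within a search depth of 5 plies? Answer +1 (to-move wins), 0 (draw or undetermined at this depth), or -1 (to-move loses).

value(.O./.XO/X.., X) = +1

p1 X@[.O./.XO/X..]: (0,0)[XO./.XO/X..]+1* (0,2)[.OX/.XO/X..]+1 (1,0)[.O./XXO/X..]+1 (2,1)[.O./.XO/XX.]-1 (2,2)[.O./.XO/X.X]-1
p2 O@[XO./.XO/X..]: (0,2)[XOO/.XO/X..]-1* (1,0)[XO./OXO/X..]-1 (2,1)[XO./.XO/XO.]-1 (2,2)[XO./.XO/X.O]-1
p3 X@[XOO/.XO/X..]: (1,0)[XOO/XXO/X..]+1* (2,1)[XOO/.XO/XX.]-1 (2,2)[XOO/.XO/X.X]-1
p4 O@[XOO/XXO/X..] terminal -1; root [.O./.XO/X..] d5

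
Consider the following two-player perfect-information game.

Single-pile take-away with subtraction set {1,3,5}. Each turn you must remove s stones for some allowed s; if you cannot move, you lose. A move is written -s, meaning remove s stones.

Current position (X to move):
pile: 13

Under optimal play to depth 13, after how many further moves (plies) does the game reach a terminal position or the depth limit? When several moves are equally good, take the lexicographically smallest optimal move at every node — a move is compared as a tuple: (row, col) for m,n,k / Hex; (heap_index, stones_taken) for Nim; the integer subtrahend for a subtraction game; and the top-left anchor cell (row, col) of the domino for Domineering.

[13] X move#1: -1:+1/12*, -3:+1/10, -5:+1/8
[12] O move#2: -1:-1/11*, -3:-1/9, -5:-1/7
[11] X move#3: -1:+1/10*, -3:+1/8, -5:+1/6
[10] O move#4: -1:-1/9*, -3:-1/7, -5:-1/5
[9] X move#5: -1:+1/8*, -3:+1/6, -5:+1/4
[8] O move#6: -1:-1/7*, -3:-1/5, -5:-1/3
[7] X move#7: -1:+1/6*, -3:+1/4, -5:+1/2
[6] O move#8: -1:-1/5*, -3:-1/3, -5:-1/1
[5] X move#9: -1:+1/4*, -3:+1/2, -5:+1/0
[4] O move#10: -1:-1/3*, -3:-1/1
[3] X move#11: -1:+1/2*, -3:+1/0
[2] O move#12: -1:-1/1*
[1] X move#13: -1:+1/0*
[0] end (terminal -1, O#14); searched 13 to 13

PV length from [13]: 13 plies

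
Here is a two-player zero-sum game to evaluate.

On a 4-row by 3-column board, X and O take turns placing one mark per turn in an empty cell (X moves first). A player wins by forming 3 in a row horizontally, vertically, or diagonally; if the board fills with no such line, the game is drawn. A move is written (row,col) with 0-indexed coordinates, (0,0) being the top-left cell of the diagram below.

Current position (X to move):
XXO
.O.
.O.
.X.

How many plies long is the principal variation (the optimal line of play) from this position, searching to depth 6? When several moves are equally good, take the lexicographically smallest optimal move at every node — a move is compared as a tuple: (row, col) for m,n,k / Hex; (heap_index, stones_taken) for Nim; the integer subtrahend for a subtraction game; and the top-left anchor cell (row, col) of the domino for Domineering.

ply 1, X at XXO/.O./.O./.X. | (1,0)=-1→XXO/XO./.O./.X.*; (1,2)=-1→XXO/.OX/.O./.X.; (2,0)=-1→XXO/.O./XO./.X.; (2,2)=-1→XXO/.O./.OX/.X.; (3,0)=-1→XXO/.O./.O./XX.; (3,2)=-1→XXO/.O./.O./.XX
ply 2, O at XXO/XO./.O./.X. | (1,2)=-1→XXO/XOO/.O./.X.; (2,0)=+1→XXO/XO./OO./.X.*; (2,2)=-1→XXO/XO./.OO/.X.; (3,0)=-1→XXO/XO./.O./OX.; (3,2)=-1→XXO/XO./.O./.XO
ply 3: XXO/XO./OO./.X. is terminal -1 (X); from XXO/.O./.O./.X. depth 6

PV length from [XXO/.O./.O./.X.]: 2 plies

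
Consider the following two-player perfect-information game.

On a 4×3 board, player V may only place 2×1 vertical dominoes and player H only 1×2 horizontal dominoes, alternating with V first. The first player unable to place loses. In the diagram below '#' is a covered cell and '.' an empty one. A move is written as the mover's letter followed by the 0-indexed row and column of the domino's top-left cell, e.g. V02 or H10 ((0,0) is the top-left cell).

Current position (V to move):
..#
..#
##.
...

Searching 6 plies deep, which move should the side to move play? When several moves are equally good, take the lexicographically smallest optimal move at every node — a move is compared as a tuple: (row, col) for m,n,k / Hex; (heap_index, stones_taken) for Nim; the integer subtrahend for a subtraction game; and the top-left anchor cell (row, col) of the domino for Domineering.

V's best at [..#/..#/##./...]: V00

p1 V@[..#/..#/##./...]: V00[#.#/#.#/##./...]+1* V01[.##/.##/##./...]+1 V22[..#/..#/###/..#]-1
p2 H@[#.#/#.#/##./...]: H30[#.#/#.#/##./##.]-1* H31[#.#/#.#/##./.##]-1
p3 V@[#.#/#.#/##./##.]: V01[###/###/##./##.]+1* V22[#.#/#.#/###/###]+1
p4 H@[###/###/##./##.] terminal -1; root [..#/..#/##./...] d6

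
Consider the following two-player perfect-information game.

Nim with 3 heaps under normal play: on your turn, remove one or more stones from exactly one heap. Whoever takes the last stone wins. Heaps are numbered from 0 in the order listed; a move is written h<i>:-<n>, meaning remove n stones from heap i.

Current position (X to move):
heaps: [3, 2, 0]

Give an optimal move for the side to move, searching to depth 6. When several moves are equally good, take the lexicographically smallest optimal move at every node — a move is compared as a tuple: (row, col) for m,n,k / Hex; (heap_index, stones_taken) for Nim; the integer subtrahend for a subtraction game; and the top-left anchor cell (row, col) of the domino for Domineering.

ply 1, X at (3,2,0) | h0:-1=+1→(2,2,0)*; h0:-2=-1→(1,2,0); h0:-3=-1→(0,2,0); h1:-1=-1→(3,1,0); h1:-2=-1→(3,0,0)
ply 2, O at (2,2,0) | h0:-1=-1→(1,2,0)*; h0:-2=-1→(0,2,0); h1:-1=-1→(2,1,0); h1:-2=-1→(2,0,0)
ply 3, X at (1,2,0) | h0:-1=-1→(0,2,0); h1:-1=+1→(1,1,0)*; h1:-2=-1→(1,0,0)
ply 4, O at (1,1,0) | h0:-1=-1→(0,1,0)*; h1:-1=-1→(1,0,0)
ply 5, X at (0,1,0) | h1:-1=+1→(0,0,0)*
ply 6: (0,0,0) is terminal -1 (O); from (3,2,0) depth 6

X's best at [(3,2,0)]: h0:-1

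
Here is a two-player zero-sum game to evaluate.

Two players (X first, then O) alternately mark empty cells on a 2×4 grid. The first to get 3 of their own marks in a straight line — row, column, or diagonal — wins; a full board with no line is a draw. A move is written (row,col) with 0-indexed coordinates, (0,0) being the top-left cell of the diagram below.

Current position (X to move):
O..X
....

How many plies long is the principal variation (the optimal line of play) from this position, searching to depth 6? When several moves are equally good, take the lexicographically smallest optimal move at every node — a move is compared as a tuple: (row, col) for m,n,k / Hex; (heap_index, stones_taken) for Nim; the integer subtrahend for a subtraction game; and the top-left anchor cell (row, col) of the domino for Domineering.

PV length from [O..X/....]: 6 plies

[O..X/....] X move#1: (0,1):+0/OX.X/....*, (0,2):+0/O.XX/...., (1,0):+0/O..X/X..., (1,1):+0/O..X/.X.., (1,2):+0/O..X/..X., (1,3):+0/O..X/...X
[OX.X/....] O move#2: (0,2):+0/OXOX/....*, (1,0):-1/OX.X/O..., (1,1):-1/OX.X/.O.., (1,2):-1/OX.X/..O., (1,3):-1/OX.X/...O
[OXOX/....] X move#3: (1,0):+0/OXOX/X...*, (1,1):+0/OXOX/.X.., (1,2):+0/OXOX/..X., (1,3):+0/OXOX/...X
[OXOX/X...] O move#4: (1,1):+0/OXOX/XO..*, (1,2):+0/OXOX/X.O., (1,3):+0/OXOX/X..O
[OXOX/XO..] X move#5: (1,2):+0/OXOX/XOX.*, (1,3):+0/OXOX/XO.X
[OXOX/XOX.] O move#6: (1,3):+0/OXOX/XOXO*
[OXOX/XOXO] end (terminal +0, X#7); searched O..X/.... to 6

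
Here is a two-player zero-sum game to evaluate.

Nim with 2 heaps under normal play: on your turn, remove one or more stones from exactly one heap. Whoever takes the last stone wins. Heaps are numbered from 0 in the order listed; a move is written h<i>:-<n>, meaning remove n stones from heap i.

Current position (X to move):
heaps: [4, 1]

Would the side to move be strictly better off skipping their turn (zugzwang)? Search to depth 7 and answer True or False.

zugzwang((4,1), X) = False

[(4,1)] X move#1: h0:-1:-1/(3,1), h0:-2:-1/(2,1), h0:-3:+1/(1,1)*, h0:-4:-1/(0,1), h1:-1:-1/(4,0)
[(1,1)] O move#2: h0:-1:-1/(0,1)*, h1:-1:-1/(1,0)
[(0,1)] X move#3: h1:-1:+1/(0,0)*
[(0,0)] end (terminal -1, O#4); searched (4,1) to 7
suppose X passes — search the same position with O to move:
pass> [(4,1)] O move#1: h0:-1:-1/(3,1), h0:-2:-1/(2,1), h0:-3:+1/(1,1)*, h0:-4:-1/(0,1), h1:-1:-1/(4,0)
pass> [(1,1)] X move#2: h0:-1:-1/(0,1)*, h1:-1:-1/(1,0)
pass> [(0,1)] O move#3: h1:-1:+1/(0,0)*
pass> [(0,0)] end (terminal -1, X#4); searched (4,1) to 7
for X: play +1, pass -1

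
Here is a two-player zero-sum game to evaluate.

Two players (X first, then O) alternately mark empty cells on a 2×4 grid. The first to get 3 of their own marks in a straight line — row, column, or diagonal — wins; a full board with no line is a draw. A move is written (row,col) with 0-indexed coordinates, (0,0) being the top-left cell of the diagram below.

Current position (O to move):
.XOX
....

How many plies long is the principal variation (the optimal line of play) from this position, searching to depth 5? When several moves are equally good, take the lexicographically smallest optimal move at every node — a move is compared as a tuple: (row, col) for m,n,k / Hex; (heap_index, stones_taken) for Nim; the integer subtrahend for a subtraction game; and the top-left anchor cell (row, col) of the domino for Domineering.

p1 O@[.XOX/....]: (0,0)[OXOX/....]+0* (1,0)[.XOX/O...]+0 (1,1)[.XOX/.O..]+0 (1,2)[.XOX/..O.]+0 (1,3)[.XOX/...O]+0
p2 X@[OXOX/....]: (1,0)[OXOX/X...]+0* (1,1)[OXOX/.X..]+0 (1,2)[OXOX/..X.]+0 (1,3)[OXOX/...X]+0
p3 O@[OXOX/X...]: (1,1)[OXOX/XO..]+0* (1,2)[OXOX/X.O.]+0 (1,3)[OXOX/X..O]+0
p4 X@[OXOX/XO..]: (1,2)[OXOX/XOX.]+0* (1,3)[OXOX/XO.X]+0
p5 O@[OXOX/XOX.]: (1,3)[OXOX/XOXO]+0*
p6 X@[OXOX/XOXO] terminal +0; root [.XOX/....] d5

PV length from [.XOX/....]: 5 plies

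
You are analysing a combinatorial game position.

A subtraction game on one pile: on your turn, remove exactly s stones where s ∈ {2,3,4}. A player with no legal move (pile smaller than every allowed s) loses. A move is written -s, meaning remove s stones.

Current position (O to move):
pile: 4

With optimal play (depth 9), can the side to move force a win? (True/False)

O winning at [4]: True

p1 O@[4]: -2[2]-1 -3[1]+1* -4[0]+1
p2 X@[1] terminal -1; root [4] d9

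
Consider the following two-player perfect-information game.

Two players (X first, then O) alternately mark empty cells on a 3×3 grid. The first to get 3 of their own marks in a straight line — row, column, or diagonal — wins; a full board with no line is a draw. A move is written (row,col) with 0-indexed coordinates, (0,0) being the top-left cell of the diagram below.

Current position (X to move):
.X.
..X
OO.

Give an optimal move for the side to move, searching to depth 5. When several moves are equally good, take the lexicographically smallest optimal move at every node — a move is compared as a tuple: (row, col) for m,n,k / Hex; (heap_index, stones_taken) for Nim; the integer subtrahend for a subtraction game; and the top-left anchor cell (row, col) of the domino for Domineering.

X's best at [.X./..X/OO.]: (2,2)

p1 X@[.X./..X/OO.]: (0,0)[XX./..X/OO.]-1 (0,2)[.XX/..X/OO.]-1 (1,0)[.X./X.X/OO.]-1 (1,1)[.X./.XX/OO.]-1 (2,2)[.X./..X/OOX]+1*
p2 O@[.X./..X/OOX]: (0,0)[OX./..X/OOX]-1* (0,2)[.XO/..X/OOX]-1 (1,0)[.X./O.X/OOX]-1 (1,1)[.X./.OX/OOX]-1
p3 X@[OX./..X/OOX]: (0,2)[OXX/..X/OOX]+1* (1,0)[OX./X.X/OOX]+1 (1,1)[OX./.XX/OOX]-1
p4 O@[OXX/..X/OOX] terminal -1; root [.X./..X/OO.] d5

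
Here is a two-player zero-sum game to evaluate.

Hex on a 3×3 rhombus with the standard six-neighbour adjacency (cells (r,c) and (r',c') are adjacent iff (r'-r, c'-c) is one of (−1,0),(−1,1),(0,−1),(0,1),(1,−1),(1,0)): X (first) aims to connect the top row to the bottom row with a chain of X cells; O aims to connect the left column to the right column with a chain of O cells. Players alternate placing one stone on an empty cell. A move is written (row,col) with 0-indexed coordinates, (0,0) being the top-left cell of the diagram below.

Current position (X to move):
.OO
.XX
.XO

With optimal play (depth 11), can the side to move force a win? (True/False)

X winning at [.OO/.XX/.XO]: False

ply 1, X at .OO/.XX/.XO | (0,0)=-1→XOO/.XX/.XO*; (1,0)=-1→.OO/XXX/.XO; (2,0)=-1→.OO/.XX/XXO
ply 2, O at XOO/.XX/.XO | (1,0)=+1→XOO/OXX/.XO*; (2,0)=-1→XOO/.XX/OXO
ply 3: XOO/OXX/.XO is terminal -1 (X); from .OO/.XX/.XO depth 11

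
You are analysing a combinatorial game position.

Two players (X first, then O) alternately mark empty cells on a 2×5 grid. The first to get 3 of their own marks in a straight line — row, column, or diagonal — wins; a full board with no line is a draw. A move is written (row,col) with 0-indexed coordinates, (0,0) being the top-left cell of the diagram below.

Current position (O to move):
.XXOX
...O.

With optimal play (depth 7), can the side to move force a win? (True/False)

ply 1, O at .XXOX/...O. | (0,0)=+0→OXXOX/...O.*; (1,0)=-1→.XXOX/O..O.; (1,1)=-1→.XXOX/.O.O.; (1,2)=-1→.XXOX/..OO.; (1,4)=-1→.XXOX/...OO
ply 2, X at OXXOX/...O. | (1,0)=-1→OXXOX/X..O.; (1,1)=+0→OXXOX/.X.O.*; (1,2)=+0→OXXOX/..XO.; (1,4)=+0→OXXOX/...OX
ply 3, O at OXXOX/.X.O. | (1,0)=+0→OXXOX/OX.O.*; (1,2)=+0→OXXOX/.XOO.; (1,4)=+0→OXXOX/.X.OO
ply 4, X at OXXOX/OX.O. | (1,2)=+0→OXXOX/OXXO.*; (1,4)=+0→OXXOX/OX.OX
ply 5, O at OXXOX/OXXO. | (1,4)=+0→OXXOX/OXXOO*
ply 6: OXXOX/OXXOO is terminal +0 (X); from .XXOX/...O. depth 7

O winning at [.XXOX/...O.]: False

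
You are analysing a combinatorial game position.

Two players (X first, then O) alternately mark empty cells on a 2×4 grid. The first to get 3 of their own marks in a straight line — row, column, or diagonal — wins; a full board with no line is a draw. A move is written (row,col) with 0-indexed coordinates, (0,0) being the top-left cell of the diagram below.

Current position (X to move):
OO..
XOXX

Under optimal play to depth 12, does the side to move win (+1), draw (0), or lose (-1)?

value(OO../XOXX, X) = 0

ply 1, X at OO../XOXX | (0,2)=+0→OOX./XOXX*; (0,3)=-1→OO.X/XOXX
ply 2, O at OOX./XOXX | (0,3)=+0→OOXO/XOXX*
ply 3: OOXO/XOXX is terminal +0 (X); from OO../XOXX depth 12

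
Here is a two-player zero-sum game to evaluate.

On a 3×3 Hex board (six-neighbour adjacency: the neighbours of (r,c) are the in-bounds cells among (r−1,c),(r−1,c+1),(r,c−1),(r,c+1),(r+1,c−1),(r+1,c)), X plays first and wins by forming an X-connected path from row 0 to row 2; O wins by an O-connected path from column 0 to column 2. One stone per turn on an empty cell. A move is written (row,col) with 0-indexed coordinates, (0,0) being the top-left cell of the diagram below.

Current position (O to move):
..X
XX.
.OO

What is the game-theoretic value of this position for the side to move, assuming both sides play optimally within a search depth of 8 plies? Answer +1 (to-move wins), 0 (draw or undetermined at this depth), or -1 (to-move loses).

ply 1, O at ..X/XX./.OO | (0,0)=-1→O.X/XX./.OO; (0,1)=-1→.OX/XX./.OO; (1,2)=-1→..X/XXO/.OO; (2,0)=+1→..X/XX./OOO*
ply 2: ..X/XX./OOO is terminal -1 (X); from ..X/XX./.OO depth 8

value(..X/XX./.OO, O) = +1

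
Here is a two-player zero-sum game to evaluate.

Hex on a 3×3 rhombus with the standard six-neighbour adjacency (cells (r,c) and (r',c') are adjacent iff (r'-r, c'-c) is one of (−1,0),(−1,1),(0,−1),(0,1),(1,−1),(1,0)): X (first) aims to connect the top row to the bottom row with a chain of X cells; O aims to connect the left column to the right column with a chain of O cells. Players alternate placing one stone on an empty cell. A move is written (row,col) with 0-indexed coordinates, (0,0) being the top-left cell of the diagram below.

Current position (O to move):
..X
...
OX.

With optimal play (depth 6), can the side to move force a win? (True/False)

O winning at [..X/.../OX.]: False

p1 O@[..X/.../OX.]: (0,0)[O.X/.../OX.]-1* (0,1)[.OX/.../OX.]-1 (1,0)[..X/O../OX.]-1 (1,1)[..X/.O./OX.]-1 (1,2)[..X/..O/OX.]-1 (2,2)[..X/.../OXO]-1
p2 X@[O.X/.../OX.]: (0,1)[OXX/.../OX.]+1* (1,0)[O.X/X../OX.]+1 (1,1)[O.X/.X./OX.]+1 (1,2)[O.X/..X/OX.]+1 (2,2)[O.X/.../OXX]+1
p3 O@[OXX/.../OX.]: (1,0)[OXX/O../OX.]-1* (1,1)[OXX/.O./OX.]-1 (1,2)[OXX/..O/OX.]-1 (2,2)[OXX/.../OXO]-1
p4 X@[OXX/O../OX.]: (1,1)[OXX/OX./OX.]+1* (1,2)[OXX/O.X/OX.]+1 (2,2)[OXX/O../OXX]+1
p5 O@[OXX/OX./OX.] terminal -1; root [..X/.../OX.] d6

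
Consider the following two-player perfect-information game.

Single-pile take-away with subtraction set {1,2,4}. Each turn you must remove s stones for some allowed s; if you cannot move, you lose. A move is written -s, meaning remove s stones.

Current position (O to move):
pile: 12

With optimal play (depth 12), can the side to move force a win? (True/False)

p1 O@[12]: -1[11]-1* -2[10]-1 -4[8]-1
p2 X@[11]: -1[10]-1 -2[9]+1* -4[7]-1
p3 O@[9]: -1[8]-1* -2[7]-1 -4[5]-1
p4 X@[8]: -1[7]-1 -2[6]+1* -4[4]-1
p5 O@[6]: -1[5]-1* -2[4]-1 -4[2]-1
p6 X@[5]: -1[4]-1 -2[3]+1* -4[1]-1
p7 O@[3]: -1[2]-1* -2[1]-1
p8 X@[2]: -1[1]-1 -2[0]+1*
p9 O@[0] terminal -1; root [12] d12

O winning at [12]: False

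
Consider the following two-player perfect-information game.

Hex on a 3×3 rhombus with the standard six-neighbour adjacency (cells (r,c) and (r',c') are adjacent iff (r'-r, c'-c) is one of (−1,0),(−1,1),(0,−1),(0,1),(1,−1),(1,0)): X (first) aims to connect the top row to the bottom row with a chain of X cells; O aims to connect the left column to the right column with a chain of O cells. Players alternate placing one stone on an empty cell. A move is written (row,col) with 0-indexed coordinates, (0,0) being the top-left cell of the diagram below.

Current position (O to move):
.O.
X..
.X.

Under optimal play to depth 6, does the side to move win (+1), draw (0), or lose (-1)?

[.O./X../.X.] O move#1: (0,0):-1/OO./X../.X., (0,2):-1/.OO/X../.X., (1,1):+1/.O./XO./.X.*, (1,2):-1/.O./X.O/.X., (2,0):-1/.O./X../OX., (2,2):-1/.O./X../.XO
[.O./XO./.X.] X move#2: (0,0):-1/XO./XO./.X.*, (0,2):-1/.OX/XO./.X., (1,2):-1/.O./XOX/.X., (2,0):-1/.O./XO./XX., (2,2):-1/.O./XO./.XX
[XO./XO./.X.] O move#3: (0,2):-1/XOO/XO./.X., (1,2):-1/XO./XOO/.X., (2,0):+1/XO./XO./OX.*, (2,2):-1/XO./XO./.XO
[XO./XO./OX.] X move#4: (0,2):-1/XOX/XO./OX.*, (1,2):-1/XO./XOX/OX., (2,2):-1/XO./XO./OXX
[XOX/XO./OX.] O move#5: (1,2):+1/XOX/XOO/OX.*, (2,2):-1/XOX/XO./OXO
[XOX/XOO/OX.] end (terminal -1, X#6); searched .O./X../.X. to 6

value(.O./X../.X., O) = +1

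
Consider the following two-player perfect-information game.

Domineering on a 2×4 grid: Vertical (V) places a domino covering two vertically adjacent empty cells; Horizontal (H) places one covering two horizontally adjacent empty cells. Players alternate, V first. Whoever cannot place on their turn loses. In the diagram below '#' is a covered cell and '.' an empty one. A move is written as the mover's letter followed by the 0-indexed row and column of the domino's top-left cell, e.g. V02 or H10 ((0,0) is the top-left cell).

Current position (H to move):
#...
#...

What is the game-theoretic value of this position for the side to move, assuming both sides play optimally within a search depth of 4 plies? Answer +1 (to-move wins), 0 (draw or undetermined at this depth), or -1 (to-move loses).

p1 H@[#.../#...]: H01[###./#...]+1* H02[#.##/#...]+1 H11[#.../###.]+1 H12[#.../#.##]+1
p2 V@[###./#...]: V03[####/#..#]-1*
p3 H@[####/#..#]: H11[####/####]+1*
p4 V@[####/####] terminal -1; root [#.../#...] d4

value(#.../#..., H) = +1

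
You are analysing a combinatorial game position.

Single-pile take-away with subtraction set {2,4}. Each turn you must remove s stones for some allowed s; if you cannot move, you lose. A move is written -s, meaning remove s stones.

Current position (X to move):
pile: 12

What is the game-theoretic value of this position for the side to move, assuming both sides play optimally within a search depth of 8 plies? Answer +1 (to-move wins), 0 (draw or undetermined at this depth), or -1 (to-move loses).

ply 1, X at 12 | -2=-1→10*; -4=-1→8
ply 2, O at 10 | -2=-1→8; -4=+1→6*
ply 3, X at 6 | -2=-1→4*; -4=-1→2
ply 4, O at 4 | -2=-1→2; -4=+1→0*
ply 5: 0 is terminal -1 (X); from 12 depth 8

value(12, X) = -1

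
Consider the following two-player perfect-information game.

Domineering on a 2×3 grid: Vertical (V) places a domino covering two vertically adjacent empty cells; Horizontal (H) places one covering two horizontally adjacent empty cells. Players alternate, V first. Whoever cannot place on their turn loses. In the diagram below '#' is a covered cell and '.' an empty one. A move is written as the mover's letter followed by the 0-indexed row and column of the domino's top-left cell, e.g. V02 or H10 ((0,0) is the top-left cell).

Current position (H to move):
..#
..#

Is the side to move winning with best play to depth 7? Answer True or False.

H winning at [..#/..#]: True

ply 1, H at ..#/..# | H00=+1→###/..#*; H10=+1→..#/###
ply 2: ###/..# is terminal -1 (V); from ..#/..# depth 7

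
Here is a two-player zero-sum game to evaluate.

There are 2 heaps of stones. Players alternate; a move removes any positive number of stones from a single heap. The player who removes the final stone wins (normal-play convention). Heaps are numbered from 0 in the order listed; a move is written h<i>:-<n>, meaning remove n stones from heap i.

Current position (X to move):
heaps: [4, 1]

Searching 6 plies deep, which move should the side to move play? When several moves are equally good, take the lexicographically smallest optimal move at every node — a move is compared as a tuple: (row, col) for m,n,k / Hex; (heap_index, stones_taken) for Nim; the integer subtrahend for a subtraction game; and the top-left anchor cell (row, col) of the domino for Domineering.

[(4,1)] X move#1: h0:-1:-1/(3,1), h0:-2:-1/(2,1), h0:-3:+1/(1,1)*, h0:-4:-1/(0,1), h1:-1:-1/(4,0)
[(1,1)] O move#2: h0:-1:-1/(0,1)*, h1:-1:-1/(1,0)
[(0,1)] X move#3: h1:-1:+1/(0,0)*
[(0,0)] end (terminal -1, O#4); searched (4,1) to 6

X's best at [(4,1)]: h0:-3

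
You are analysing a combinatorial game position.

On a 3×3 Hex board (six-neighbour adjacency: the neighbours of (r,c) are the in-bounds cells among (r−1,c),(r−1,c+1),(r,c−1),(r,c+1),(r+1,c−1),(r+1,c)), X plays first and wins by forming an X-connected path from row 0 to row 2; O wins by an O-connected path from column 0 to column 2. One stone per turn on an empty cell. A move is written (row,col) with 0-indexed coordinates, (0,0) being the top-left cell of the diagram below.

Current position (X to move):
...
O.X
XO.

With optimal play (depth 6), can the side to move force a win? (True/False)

p1 X@[.../O.X/XO.]: (0,0)[X../O.X/XO.]-1 (0,1)[.X./O.X/XO.]-1 (0,2)[..X/O.X/XO.]+1* (1,1)[.../OXX/XO.]+1 (2,2)[.../O.X/XOX]-1
p2 O@[..X/O.X/XO.]: (0,0)[O.X/O.X/XO.]-1* (0,1)[.OX/O.X/XO.]-1 (1,1)[..X/OOX/XO.]-1 (2,2)[..X/O.X/XOO]-1
p3 X@[O.X/O.X/XO.]: (0,1)[OXX/O.X/XO.]+1* (1,1)[O.X/OXX/XO.]+1 (2,2)[O.X/O.X/XOX]+1
p4 O@[OXX/O.X/XO.]: (1,1)[OXX/OOX/XO.]-1* (2,2)[OXX/O.X/XOO]-1
p5 X@[OXX/OOX/XO.]: (2,2)[OXX/OOX/XOX]+1*
p6 O@[OXX/OOX/XOX] terminal -1; root [.../O.X/XO.] d6

X winning at [.../O.X/XO.]: True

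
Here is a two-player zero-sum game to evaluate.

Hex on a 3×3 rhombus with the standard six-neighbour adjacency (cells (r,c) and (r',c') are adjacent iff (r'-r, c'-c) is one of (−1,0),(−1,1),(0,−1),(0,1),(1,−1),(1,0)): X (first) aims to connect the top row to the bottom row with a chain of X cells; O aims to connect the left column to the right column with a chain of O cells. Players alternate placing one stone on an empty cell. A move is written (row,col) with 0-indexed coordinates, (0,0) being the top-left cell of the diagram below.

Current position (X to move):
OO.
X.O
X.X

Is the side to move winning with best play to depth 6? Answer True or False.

[OO./X.O/X.X] X move#1: (0,2):-1/OOX/X.O/X.X*, (1,1):-1/OO./XXO/X.X, (2,1):-1/OO./X.O/XXX
[OOX/X.O/X.X] O move#2: (1,1):+1/OOX/XOO/X.X*, (2,1):-1/OOX/X.O/XOX
[OOX/XOO/X.X] end (terminal -1, X#3); searched OO./X.O/X.X to 6

X winning at [OO./X.O/X.X]: False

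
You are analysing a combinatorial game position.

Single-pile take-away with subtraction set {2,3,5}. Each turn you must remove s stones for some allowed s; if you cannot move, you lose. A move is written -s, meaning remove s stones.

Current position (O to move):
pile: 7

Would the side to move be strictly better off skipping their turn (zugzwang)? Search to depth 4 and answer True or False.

zugzwang(7, O) = True

ply 1, O at 7 | -2=-1→5*; -3=-1→4; -5=-1→2
ply 2, X at 5 | -2=-1→3; -3=-1→2; -5=+1→0*
ply 3: 0 is terminal -1 (O); from 7 depth 4
pass branch (X moves first from the same position):
  | ply 1, X at 7 | -2=-1→5*; -3=-1→4; -5=-1→2
  | ply 2, O at 5 | -2=-1→3; -3=-1→2; -5=+1→0*
  | ply 3: 0 is terminal -1 (X); from 7 depth 4
O moving scores -1; O passing scores +1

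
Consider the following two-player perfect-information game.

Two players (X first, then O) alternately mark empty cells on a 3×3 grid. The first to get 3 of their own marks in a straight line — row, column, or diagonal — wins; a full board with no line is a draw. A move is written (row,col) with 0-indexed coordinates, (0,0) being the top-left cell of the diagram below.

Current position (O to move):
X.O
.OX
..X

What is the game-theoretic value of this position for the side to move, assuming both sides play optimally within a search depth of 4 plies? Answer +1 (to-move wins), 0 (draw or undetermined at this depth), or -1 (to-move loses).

value(X.O/.OX/..X, O) = +1

ply 1, O at X.O/.OX/..X | (0,1)=+1→XOO/.OX/..X*; (1,0)=+0→X.O/OOX/..X; (2,0)=+1→X.O/.OX/O.X; (2,1)=+1→X.O/.OX/.OX
ply 2, X at XOO/.OX/..X | (1,0)=-1→XOO/XOX/..X*; (2,0)=-1→XOO/.OX/X.X; (2,1)=-1→XOO/.OX/.XX
ply 3, O at XOO/XOX/..X | (2,0)=+1→XOO/XOX/O.X*; (2,1)=+1→XOO/XOX/.OX
ply 4: XOO/XOX/O.X is terminal -1 (X); from X.O/.OX/..X depth 4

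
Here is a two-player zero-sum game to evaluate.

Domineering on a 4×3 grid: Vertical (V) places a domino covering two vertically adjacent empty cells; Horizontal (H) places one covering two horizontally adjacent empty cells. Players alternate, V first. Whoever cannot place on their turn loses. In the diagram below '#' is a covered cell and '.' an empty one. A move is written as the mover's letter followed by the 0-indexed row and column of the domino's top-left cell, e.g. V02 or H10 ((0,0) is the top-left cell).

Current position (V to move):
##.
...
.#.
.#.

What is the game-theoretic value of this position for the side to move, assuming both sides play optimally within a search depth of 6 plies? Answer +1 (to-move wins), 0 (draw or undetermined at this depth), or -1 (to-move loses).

p1 V@[##./.../.#./.#.]: V02[###/..#/.#./.#.]+1* V10[##./#../##./.#.]+1 V12[##./..#/.##/.#.]+1 V20[##./.../##./##.]+1 V22[##./.../.##/.##]+1
p2 H@[###/..#/.#./.#.]: H10[###/###/.#./.#.]-1*
p3 V@[###/###/.#./.#.]: V20[###/###/##./##.]+1* V22[###/###/.##/.##]+1
p4 H@[###/###/##./##.] terminal -1; root [##./.../.#./.#.] d6

value(##./.../.#./.#., V) = +1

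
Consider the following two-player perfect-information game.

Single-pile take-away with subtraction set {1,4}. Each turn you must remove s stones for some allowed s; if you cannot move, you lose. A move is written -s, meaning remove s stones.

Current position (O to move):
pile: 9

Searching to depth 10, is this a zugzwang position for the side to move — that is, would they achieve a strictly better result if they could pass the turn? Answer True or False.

p1 O@[9]: -1[8]-1 -4[5]+1*
p2 X@[5]: -1[4]-1* -4[1]-1
p3 O@[4]: -1[3]-1 -4[0]+1*
p4 X@[0] terminal -1; root [9] d10
if O skipped the turn, X would face:
~ p1 X@[9]: -1[8]-1 -4[5]+1*
~ p2 O@[5]: -1[4]-1* -4[1]-1
~ p3 X@[4]: -1[3]-1 -4[0]+1*
~ p4 O@[0] terminal -1; root [9] d10
compare (O): move=+1 vs pass=-1

zugzwang(9, O) = False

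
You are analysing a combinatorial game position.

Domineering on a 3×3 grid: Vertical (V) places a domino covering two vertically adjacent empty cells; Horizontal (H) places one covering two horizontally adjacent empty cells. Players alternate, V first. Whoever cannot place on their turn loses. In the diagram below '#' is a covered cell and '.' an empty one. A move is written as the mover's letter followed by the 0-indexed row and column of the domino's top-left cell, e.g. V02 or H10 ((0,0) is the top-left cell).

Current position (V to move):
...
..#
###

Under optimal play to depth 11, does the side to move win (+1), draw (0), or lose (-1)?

p1 V@[.../..#/###]: V00[#../#.#/###]-1 V01[.#./.##/###]+1*
p2 H@[.#./.##/###] terminal -1; root [.../..#/###] d11

value(.../..#/###, V) = +1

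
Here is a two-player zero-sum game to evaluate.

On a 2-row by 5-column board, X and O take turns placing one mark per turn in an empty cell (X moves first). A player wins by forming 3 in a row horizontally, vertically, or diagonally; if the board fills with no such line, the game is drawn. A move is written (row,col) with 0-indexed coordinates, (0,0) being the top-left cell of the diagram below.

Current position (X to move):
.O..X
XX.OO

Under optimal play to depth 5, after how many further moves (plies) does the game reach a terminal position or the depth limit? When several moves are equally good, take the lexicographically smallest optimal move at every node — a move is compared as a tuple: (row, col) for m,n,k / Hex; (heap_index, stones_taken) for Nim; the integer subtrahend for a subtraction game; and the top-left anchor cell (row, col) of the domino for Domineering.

[.O..X/XX.OO] X move#1: (0,0):-1/XO..X/XX.OO, (0,2):-1/.OX.X/XX.OO, (0,3):-1/.O.XX/XX.OO, (1,2):+1/.O..X/XXXOO*
[.O..X/XXXOO] end (terminal -1, O#2); searched .O..X/XX.OO to 5

PV length from [.O..X/XX.OO]: 1 ply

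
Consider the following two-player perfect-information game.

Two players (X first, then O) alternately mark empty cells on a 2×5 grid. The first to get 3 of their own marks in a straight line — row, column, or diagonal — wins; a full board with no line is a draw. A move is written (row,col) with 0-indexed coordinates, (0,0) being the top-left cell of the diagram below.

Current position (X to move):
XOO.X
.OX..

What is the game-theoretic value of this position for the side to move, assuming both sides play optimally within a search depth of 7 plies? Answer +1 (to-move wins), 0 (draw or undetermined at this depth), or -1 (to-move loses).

value(XOO.X/.OX.., X) = 0

p1 X@[XOO.X/.OX..]: (0,3)[XOOXX/.OX..]+0* (1,0)[XOO.X/XOX..]-1 (1,3)[XOO.X/.OXX.]-1 (1,4)[XOO.X/.OX.X]-1
p2 O@[XOOXX/.OX..]: (1,0)[XOOXX/OOX..]+0* (1,3)[XOOXX/.OXO.]+0 (1,4)[XOOXX/.OX.O]+0
p3 X@[XOOXX/OOX..]: (1,3)[XOOXX/OOXX.]+0* (1,4)[XOOXX/OOX.X]+0
p4 O@[XOOXX/OOXX.]: (1,4)[XOOXX/OOXXO]+0*
p5 X@[XOOXX/OOXXO] terminal +0; root [XOO.X/.OX..] d7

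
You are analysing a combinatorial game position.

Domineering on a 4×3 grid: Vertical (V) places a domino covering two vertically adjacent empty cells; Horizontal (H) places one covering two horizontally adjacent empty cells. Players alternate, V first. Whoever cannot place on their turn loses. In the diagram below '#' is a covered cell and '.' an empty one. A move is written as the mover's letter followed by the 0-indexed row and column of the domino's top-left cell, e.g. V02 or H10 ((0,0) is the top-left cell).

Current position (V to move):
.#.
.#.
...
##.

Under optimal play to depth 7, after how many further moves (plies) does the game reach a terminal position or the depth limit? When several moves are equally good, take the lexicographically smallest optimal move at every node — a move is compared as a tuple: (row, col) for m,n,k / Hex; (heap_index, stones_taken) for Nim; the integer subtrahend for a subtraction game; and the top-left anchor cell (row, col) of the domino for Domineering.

PV length from [.#./.#./.../##.]: 3 plies

[.#./.#./.../##.] V move#1: V00:+1/##./##./.../##.*, V02:+1/.##/.##/.../##., V10:+1/.#./##./#../##., V12:+1/.#./.##/..#/##., V22:+1/.#./.#./..#/###
[##./##./.../##.] H move#2: H20:-1/##./##./##./##.*, H21:-1/##./##./.##/##.
[##./##./##./##.] V move#3: V02:+1/###/###/##./##.*, V12:+1/##./###/###/##., V22:+1/##./##./###/###
[###/###/##./##.] end (terminal -1, H#4); searched .#./.#./.../##. to 7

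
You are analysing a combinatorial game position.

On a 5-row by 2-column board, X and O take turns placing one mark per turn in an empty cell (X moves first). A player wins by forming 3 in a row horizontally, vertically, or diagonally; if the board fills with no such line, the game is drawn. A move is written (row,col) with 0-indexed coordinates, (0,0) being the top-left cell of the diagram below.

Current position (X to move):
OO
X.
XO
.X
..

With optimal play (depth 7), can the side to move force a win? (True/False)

X winning at [OO/X./XO/.X/..]: True

[OO/X./XO/.X/..] X move#1: (1,1):+0/OO/XX/XO/.X/.., (3,0):+1/OO/X./XO/XX/..*, (4,0):-1/OO/X./XO/.X/X., (4,1):-1/OO/X./XO/.X/.X
[OO/X./XO/XX/..] end (terminal -1, O#2); searched OO/X./XO/.X/.. to 7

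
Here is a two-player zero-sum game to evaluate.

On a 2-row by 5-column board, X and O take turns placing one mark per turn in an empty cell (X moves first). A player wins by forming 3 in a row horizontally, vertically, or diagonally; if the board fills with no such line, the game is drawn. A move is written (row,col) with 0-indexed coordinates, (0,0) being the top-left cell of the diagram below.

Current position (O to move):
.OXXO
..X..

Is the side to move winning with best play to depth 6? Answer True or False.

[.OXXO/..X..] O move#1: (0,0):-1/OOXXO/..X.., (1,0):-1/.OXXO/O.X.., (1,1):+0/.OXXO/.OX..*, (1,3):+0/.OXXO/..XO., (1,4):-1/.OXXO/..X.O
[.OXXO/.OX..] X move#2: (0,0):+0/XOXXO/.OX..*, (1,0):+0/.OXXO/XOX.., (1,3):+0/.OXXO/.OXX., (1,4):+0/.OXXO/.OX.X
[XOXXO/.OX..] O move#3: (1,0):+0/XOXXO/OOX..*, (1,3):+0/XOXXO/.OXO., (1,4):+0/XOXXO/.OX.O
[XOXXO/OOX..] X move#4: (1,3):+0/XOXXO/OOXX.*, (1,4):+0/XOXXO/OOX.X
[XOXXO/OOXX.] O move#5: (1,4):+0/XOXXO/OOXXO*
[XOXXO/OOXXO] end (terminal +0, X#6); searched .OXXO/..X.. to 6

O winning at [.OXXO/..X..]: False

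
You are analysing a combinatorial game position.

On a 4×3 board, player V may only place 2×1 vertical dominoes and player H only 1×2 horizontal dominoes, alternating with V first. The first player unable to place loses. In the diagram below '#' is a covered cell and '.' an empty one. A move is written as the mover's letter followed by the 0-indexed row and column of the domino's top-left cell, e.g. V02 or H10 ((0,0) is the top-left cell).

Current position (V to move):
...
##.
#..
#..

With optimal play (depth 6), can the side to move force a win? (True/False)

ply 1, V at .../##./#../#.. | V02=-1→..#/###/#../#..; V12=-1→.../###/#.#/#..; V21=+1→.../##./##./##.*; V22=+1→.../##./#.#/#.#
ply 2, H at .../##./##./##. | H00=-1→##./##./##./##.*; H01=-1→.##/##./##./##.
ply 3, V at ##./##./##./##. | V02=+1→###/###/##./##.*; V12=+1→##./###/###/##.; V22=+1→##./##./###/###
ply 4: ###/###/##./##. is terminal -1 (H); from .../##./#../#.. depth 6

V winning at [.../##./#../#..]: True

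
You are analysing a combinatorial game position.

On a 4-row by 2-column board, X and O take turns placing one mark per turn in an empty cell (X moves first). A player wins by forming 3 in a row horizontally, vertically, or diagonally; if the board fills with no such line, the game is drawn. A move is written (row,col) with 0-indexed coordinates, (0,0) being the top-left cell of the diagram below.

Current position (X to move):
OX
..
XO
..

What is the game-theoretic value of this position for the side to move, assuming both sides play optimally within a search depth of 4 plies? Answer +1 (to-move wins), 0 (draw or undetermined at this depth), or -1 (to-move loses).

[OX/../XO/..] X move#1: (1,0):+0/OX/X./XO/..*, (1,1):+0/OX/.X/XO/.., (3,0):+0/OX/../XO/X., (3,1):+0/OX/../XO/.X
[OX/X./XO/..] O move#2: (1,1):-1/OX/XO/XO/.., (3,0):+0/OX/X./XO/O.*, (3,1):-1/OX/X./XO/.O
[OX/X./XO/O.] X move#3: (1,1):+0/OX/XX/XO/O.*, (3,1):+0/OX/X./XO/OX
[OX/XX/XO/O.] O move#4: (3,1):+0/OX/XX/XO/OO*
[OX/XX/XO/OO] end (terminal +0, X#5); searched OX/../XO/.. to 4

value(OX/../XO/.., X) = 0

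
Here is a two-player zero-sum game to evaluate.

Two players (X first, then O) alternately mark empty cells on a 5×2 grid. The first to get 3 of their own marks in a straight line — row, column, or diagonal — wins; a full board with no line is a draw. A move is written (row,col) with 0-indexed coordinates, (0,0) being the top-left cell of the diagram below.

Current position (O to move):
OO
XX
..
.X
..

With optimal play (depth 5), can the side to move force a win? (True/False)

O winning at [OO/XX/../.X/..]: False

ply 1, O at OO/XX/../.X/.. | (2,0)=-1→OO/XX/O./.X/..; (2,1)=+0→OO/XX/.O/.X/..*; (3,0)=-1→OO/XX/../OX/..; (4,0)=-1→OO/XX/../.X/O.; (4,1)=-1→OO/XX/../.X/.O
ply 2, X at OO/XX/.O/.X/.. | (2,0)=+0→OO/XX/XO/.X/..*; (3,0)=+0→OO/XX/.O/XX/..; (4,0)=+0→OO/XX/.O/.X/X.; (4,1)=+0→OO/XX/.O/.X/.X
ply 3, O at OO/XX/XO/.X/.. | (3,0)=+0→OO/XX/XO/OX/..*; (4,0)=-1→OO/XX/XO/.X/O.; (4,1)=-1→OO/XX/XO/.X/.O
ply 4, X at OO/XX/XO/OX/.. | (4,0)=+0→OO/XX/XO/OX/X.*; (4,1)=+0→OO/XX/XO/OX/.X
ply 5, O at OO/XX/XO/OX/X. | (4,1)=+0→OO/XX/XO/OX/XO*
ply 6: OO/XX/XO/OX/XO is terminal +0 (X); from OO/XX/../.X/.. depth 5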